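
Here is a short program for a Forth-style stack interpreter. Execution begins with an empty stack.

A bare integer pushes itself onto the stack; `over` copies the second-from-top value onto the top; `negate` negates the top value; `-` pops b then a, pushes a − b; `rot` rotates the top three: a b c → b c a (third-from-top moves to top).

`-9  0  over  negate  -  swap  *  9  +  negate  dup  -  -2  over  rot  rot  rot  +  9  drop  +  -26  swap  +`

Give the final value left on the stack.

-28

-9     -> -9
0      -> -9 0
over   -> -9 0 -9
negate -> -9 0 9
-      -> -9 -9
swap   -> -9 -9
*      -> 81
9      -> 81 9
+      -> 90
negate -> -90
dup    -> -90 -90
-      -> 0
-2     -> 0 -2
over   -> 0 -2 0
rot    -> -2 0 0
rot    -> 0 0 -2
rot    -> 0 -2 0
+      -> 0 -2
9      -> 0 -2 9
drop   -> 0 -2
+      -> -2
-26    -> -2 -26
swap   -> -26 -2
+      -> -28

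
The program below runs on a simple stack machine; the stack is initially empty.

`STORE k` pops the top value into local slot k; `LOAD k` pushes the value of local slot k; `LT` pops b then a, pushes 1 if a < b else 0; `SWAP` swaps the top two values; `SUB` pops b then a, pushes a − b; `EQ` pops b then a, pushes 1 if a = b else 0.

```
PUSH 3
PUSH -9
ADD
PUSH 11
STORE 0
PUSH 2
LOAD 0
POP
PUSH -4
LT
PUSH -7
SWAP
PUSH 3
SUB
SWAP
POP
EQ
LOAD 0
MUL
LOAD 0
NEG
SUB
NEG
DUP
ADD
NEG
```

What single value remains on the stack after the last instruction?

22

PUSH 3  -> 3
PUSH -9 -> 3 -9
ADD     -> -6
PUSH 11 -> -6 11
STORE 0 -> -6
PUSH 2  -> -6 2
LOAD 0  -> -6 2 11
POP     -> -6 2
PUSH -4 -> -6 2 -4
LT      -> -6 0
PUSH -7 -> -6 0 -7
SWAP    -> -6 -7 0
PUSH 3  -> -6 -7 0 3
SUB     -> -6 -7 -3
SWAP    -> -6 -3 -7
POP     -> -6 -3
EQ      -> 0
LOAD 0  -> 0 11
MUL     -> 0
LOAD 0  -> 0 11
NEG     -> 0 -11
SUB     -> 11
NEG     -> -11
DUP     -> -11 -11
ADD     -> -22
NEG     -> 22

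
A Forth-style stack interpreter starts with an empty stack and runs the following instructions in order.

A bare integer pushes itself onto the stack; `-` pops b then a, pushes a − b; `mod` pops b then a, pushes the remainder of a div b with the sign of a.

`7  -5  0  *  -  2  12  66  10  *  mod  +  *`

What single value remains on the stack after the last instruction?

98

7    7
-5   7 -5
0    7 -5 0
*    7 0
-    7
2    7 2
12   7 2 12
66   7 2 12 66
10   7 2 12 66 10
*    7 2 12 660
mod  7 2 12
+    7 14
*    98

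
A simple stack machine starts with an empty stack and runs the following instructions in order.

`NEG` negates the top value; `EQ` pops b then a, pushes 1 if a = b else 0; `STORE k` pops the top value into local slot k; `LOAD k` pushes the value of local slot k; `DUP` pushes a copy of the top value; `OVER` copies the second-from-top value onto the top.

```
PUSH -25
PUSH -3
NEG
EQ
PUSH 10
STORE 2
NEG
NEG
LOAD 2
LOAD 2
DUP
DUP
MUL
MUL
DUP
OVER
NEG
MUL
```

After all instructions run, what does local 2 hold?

PUSH -25 -> -25
PUSH -3  -> -25 -3
NEG      -> -25 3
EQ       -> 0
PUSH 10  -> 0 10
STORE 2  -> 0
NEG      -> 0
NEG      -> 0
LOAD 2   -> 0 10
LOAD 2   -> 0 10 10
DUP      -> 0 10 10 10
DUP      -> 0 10 10 10 10
MUL      -> 0 10 10 100
MUL      -> 0 10 1000
DUP      -> 0 10 1000 1000
OVER     -> 0 10 1000 1000 1000
NEG      -> 0 10 1000 1000 -1000
MUL      -> 0 10 1000 -1000000

10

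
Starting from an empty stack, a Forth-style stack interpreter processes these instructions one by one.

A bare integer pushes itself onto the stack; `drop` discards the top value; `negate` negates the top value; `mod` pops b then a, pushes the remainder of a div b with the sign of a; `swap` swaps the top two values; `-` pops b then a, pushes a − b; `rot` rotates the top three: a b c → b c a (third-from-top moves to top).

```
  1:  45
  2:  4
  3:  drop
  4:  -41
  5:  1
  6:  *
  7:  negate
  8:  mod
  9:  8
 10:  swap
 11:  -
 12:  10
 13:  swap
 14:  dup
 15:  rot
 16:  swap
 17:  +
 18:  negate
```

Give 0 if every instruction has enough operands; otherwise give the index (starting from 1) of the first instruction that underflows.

45      45
4       45 4
drop    45
-41     45 -41
1       45 -41 1
*       45 -41
negate  45 41
mod     4
8       4 8
swap    8 4
-       4
10      4 10
swap    10 4
dup     10 4 4
rot     4 4 10
swap    4 10 4
+       4 14
negate  4 -14

0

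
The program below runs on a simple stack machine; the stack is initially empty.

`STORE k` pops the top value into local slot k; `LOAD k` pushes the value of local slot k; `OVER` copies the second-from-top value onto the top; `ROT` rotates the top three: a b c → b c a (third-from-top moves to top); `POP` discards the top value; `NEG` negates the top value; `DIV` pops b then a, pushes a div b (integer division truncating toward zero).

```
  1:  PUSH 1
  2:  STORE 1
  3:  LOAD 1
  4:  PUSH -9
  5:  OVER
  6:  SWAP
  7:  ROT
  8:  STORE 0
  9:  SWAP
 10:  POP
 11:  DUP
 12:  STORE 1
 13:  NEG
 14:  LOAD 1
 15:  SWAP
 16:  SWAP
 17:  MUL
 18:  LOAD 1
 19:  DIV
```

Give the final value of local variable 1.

PUSH 1  → [1]
STORE 1 → []
LOAD 1  → [1]
PUSH -9 → [1, -9]
OVER    → [1, -9, 1]
SWAP    → [1, 1, -9]
ROT     → [1, -9, 1]
STORE 0 → [1, -9]
SWAP    → [-9, 1]
POP     → [-9]
DUP     → [-9, -9]
STORE 1 → [-9]
NEG     → [9]
LOAD 1  → [9, -9]
SWAP    → [-9, 9]
SWAP    → [9, -9]
MUL     → [-81]
LOAD 1  → [-81, -9]
DIV     → [9]

-9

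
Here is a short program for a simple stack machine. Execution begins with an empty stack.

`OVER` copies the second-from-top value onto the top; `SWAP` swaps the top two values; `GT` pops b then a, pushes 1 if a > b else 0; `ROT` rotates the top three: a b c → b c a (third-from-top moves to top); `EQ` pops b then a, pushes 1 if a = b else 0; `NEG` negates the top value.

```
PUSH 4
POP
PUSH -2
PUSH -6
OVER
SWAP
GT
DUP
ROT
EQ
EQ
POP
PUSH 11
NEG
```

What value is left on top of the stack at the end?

PUSH 4   [4]
POP      []
PUSH -2  [-2]
PUSH -6  [-2, -6]
OVER     [-2, -6, -2]
SWAP     [-2, -2, -6]
GT       [-2, 1]
DUP      [-2, 1, 1]
ROT      [1, 1, -2]
EQ       [1, 0]
EQ       [0]
POP      []
PUSH 11  [11]
NEG      [-11]

-11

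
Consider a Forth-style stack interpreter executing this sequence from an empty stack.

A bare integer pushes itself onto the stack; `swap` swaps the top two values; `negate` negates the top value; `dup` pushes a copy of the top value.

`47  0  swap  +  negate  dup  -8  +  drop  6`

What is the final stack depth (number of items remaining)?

47     : [47]
0      : [47, 0]
swap   : [0, 47]
+      : [47]
negate : [-47]
dup    : [-47, -47]
-8     : [-47, -47, -8]
+      : [-47, -55]
drop   : [-47]
6      : [-47, 6]

2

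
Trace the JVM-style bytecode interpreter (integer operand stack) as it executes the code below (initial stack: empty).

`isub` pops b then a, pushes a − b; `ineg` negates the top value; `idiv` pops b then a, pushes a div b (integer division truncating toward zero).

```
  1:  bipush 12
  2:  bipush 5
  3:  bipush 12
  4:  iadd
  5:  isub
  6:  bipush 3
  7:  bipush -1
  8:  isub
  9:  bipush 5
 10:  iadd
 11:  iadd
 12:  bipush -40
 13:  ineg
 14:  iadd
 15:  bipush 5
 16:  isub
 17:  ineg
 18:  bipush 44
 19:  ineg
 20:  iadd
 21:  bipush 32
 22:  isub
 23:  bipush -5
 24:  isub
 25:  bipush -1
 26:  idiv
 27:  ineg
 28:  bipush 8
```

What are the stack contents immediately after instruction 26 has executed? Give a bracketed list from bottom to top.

[110]

bipush 12  → [12]
bipush 5   → [12, 5]
bipush 12  → [12, 5, 12]
iadd       → [12, 17]
isub       → [-5]
bipush 3   → [-5, 3]
bipush -1  → [-5, 3, -1]
isub       → [-5, 4]
bipush 5   → [-5, 4, 5]
iadd       → [-5, 9]
iadd       → [4]
bipush -40 → [4, -40]
ineg       → [4, 40]
iadd       → [44]
bipush 5   → [44, 5]
isub       → [39]
ineg       → [-39]
bipush 44  → [-39, 44]
ineg       → [-39, -44]
iadd       → [-83]
bipush 32  → [-83, 32]
isub       → [-115]
bipush -5  → [-115, -5]
isub       → [-110]
bipush -1  → [-110, -1]
idiv       → [110]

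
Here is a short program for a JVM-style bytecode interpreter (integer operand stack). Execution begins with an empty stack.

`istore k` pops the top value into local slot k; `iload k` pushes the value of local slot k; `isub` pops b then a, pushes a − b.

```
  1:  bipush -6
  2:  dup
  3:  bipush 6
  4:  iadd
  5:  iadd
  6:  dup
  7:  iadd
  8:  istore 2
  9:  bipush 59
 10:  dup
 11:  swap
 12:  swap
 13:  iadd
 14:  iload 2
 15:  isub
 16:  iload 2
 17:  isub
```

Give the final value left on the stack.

142

bipush -6 → -6
dup       → -6 -6
bipush 6  → -6 -6 6
iadd      → -6 0
iadd      → -6
dup       → -6 -6
iadd      → -12
istore 2  → (empty)
bipush 59 → 59
dup       → 59 59
swap      → 59 59
swap      → 59 59
iadd      → 118
iload 2   → 118 -12
isub      → 130
iload 2   → 130 -12
isub      → 142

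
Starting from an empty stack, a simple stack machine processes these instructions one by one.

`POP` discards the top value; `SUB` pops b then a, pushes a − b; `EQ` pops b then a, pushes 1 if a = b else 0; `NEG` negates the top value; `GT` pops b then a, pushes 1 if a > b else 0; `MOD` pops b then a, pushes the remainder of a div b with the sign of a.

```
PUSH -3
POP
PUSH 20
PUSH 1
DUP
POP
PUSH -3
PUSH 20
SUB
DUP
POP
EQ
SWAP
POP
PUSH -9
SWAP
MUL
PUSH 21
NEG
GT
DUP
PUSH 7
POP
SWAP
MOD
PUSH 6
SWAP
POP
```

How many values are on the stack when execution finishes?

1

PUSH -3 -> [-3]
POP     -> []
PUSH 20 -> [20]
PUSH 1  -> [20, 1]
DUP     -> [20, 1, 1]
POP     -> [20, 1]
PUSH -3 -> [20, 1, -3]
PUSH 20 -> [20, 1, -3, 20]
SUB     -> [20, 1, -23]
DUP     -> [20, 1, -23, -23]
POP     -> [20, 1, -23]
EQ      -> [20, 0]
SWAP    -> [0, 20]
POP     -> [0]
PUSH -9 -> [0, -9]
SWAP    -> [-9, 0]
MUL     -> [0]
PUSH 21 -> [0, 21]
NEG     -> [0, -21]
GT      -> [1]
DUP     -> [1, 1]
PUSH 7  -> [1, 1, 7]
POP     -> [1, 1]
SWAP    -> [1, 1]
MOD     -> [0]
PUSH 6  -> [0, 6]
SWAP    -> [6, 0]
POP     -> [6]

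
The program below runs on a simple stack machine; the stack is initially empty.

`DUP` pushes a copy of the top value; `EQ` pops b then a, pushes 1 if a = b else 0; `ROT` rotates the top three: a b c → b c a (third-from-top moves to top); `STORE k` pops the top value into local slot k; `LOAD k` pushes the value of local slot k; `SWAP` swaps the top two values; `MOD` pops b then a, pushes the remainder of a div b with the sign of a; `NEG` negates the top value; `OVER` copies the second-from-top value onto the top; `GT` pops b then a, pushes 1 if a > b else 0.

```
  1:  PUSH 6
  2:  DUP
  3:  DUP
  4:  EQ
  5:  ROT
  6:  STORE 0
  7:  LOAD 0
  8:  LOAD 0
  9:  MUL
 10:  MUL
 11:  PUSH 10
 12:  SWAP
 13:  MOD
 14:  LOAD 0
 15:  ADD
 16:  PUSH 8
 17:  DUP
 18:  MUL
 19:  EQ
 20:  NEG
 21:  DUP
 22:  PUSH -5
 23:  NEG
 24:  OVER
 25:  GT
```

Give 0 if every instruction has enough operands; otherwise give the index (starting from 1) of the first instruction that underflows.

PUSH 6  [6]
DUP     [6, 6]
DUP     [6, 6, 6]
EQ      [6, 1]
ROT  — needs 3 operands, stack has 2 → underflow

5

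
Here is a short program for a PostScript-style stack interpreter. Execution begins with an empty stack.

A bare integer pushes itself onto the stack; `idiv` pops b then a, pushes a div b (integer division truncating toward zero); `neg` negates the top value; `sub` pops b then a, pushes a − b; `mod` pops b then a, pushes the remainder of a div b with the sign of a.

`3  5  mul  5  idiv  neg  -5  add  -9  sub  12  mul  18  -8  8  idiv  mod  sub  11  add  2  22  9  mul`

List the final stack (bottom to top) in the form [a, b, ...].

[23, 2, 198]

3    → [3]
5    → [3, 5]
mul  → [15]
5    → [15, 5]
idiv → [3]
neg  → [-3]
-5   → [-3, -5]
add  → [-8]
-9   → [-8, -9]
sub  → [1]
12   → [1, 12]
mul  → [12]
18   → [12, 18]
-8   → [12, 18, -8]
8    → [12, 18, -8, 8]
idiv → [12, 18, -1]
mod  → [12, 0]
sub  → [12]
11   → [12, 11]
add  → [23]
2    → [23, 2]
22   → [23, 2, 22]
9    → [23, 2, 22, 9]
mul  → [23, 2, 198]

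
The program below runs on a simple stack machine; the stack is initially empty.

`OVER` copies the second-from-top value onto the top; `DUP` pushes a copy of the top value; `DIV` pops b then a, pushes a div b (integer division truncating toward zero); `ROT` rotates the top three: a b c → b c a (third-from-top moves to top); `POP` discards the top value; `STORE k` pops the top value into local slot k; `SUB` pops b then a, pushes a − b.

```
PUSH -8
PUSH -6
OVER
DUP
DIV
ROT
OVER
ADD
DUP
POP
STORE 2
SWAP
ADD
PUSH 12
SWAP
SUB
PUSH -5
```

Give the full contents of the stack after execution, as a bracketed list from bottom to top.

[17, -5]

PUSH -8 -> -8
PUSH -6 -> -8 -6
OVER    -> -8 -6 -8
DUP     -> -8 -6 -8 -8
DIV     -> -8 -6 1
ROT     -> -6 1 -8
OVER    -> -6 1 -8 1
ADD     -> -6 1 -7
DUP     -> -6 1 -7 -7
POP     -> -6 1 -7
STORE 2 -> -6 1
SWAP    -> 1 -6
ADD     -> -5
PUSH 12 -> -5 12
SWAP    -> 12 -5
SUB     -> 17
PUSH -5 -> 17 -5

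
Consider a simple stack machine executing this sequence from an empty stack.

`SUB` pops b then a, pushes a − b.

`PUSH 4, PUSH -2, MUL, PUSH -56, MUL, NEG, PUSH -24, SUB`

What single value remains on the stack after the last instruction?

PUSH 4   : [4]
PUSH -2  : [4, -2]
MUL      : [-8]
PUSH -56 : [-8, -56]
MUL      : [448]
NEG      : [-448]
PUSH -24 : [-448, -24]
SUB      : [-424]

-424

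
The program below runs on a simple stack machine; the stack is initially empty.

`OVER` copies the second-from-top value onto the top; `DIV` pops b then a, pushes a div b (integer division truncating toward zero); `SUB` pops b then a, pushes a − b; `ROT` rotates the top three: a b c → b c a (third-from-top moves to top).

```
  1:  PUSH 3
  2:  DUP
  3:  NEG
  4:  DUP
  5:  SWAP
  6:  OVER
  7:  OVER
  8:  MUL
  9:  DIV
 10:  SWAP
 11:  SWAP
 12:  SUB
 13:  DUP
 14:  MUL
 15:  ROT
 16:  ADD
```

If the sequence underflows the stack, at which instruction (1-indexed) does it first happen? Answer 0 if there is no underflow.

PUSH 3 → 3
DUP    → 3 3
NEG    → 3 -3
DUP    → 3 -3 -3
SWAP   → 3 -3 -3
OVER   → 3 -3 -3 -3
OVER   → 3 -3 -3 -3 -3
MUL    → 3 -3 -3 9
DIV    → 3 -3 0
SWAP   → 3 0 -3
SWAP   → 3 -3 0
SUB    → 3 -3
DUP    → 3 -3 -3
MUL    → 3 9
ROT  — needs 3 operands, stack has 2 → underflow

15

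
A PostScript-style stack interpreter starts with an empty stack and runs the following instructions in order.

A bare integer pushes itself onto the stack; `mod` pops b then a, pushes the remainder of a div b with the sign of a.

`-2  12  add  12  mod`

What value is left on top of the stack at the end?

10

-2  : [-2]
12  : [-2, 12]
add : [10]
12  : [10, 12]
mod : [10]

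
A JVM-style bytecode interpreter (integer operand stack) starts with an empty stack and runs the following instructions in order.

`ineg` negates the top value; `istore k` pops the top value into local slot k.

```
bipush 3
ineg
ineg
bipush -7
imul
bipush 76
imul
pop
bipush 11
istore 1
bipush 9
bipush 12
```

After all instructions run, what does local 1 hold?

11

bipush 3  -> [3]
ineg      -> [-3]
ineg      -> [3]
bipush -7 -> [3, -7]
imul      -> [-21]
bipush 76 -> [-21, 76]
imul      -> [-1596]
pop       -> []
bipush 11 -> [11]
istore 1  -> []
bipush 9  -> [9]
bipush 12 -> [9, 12]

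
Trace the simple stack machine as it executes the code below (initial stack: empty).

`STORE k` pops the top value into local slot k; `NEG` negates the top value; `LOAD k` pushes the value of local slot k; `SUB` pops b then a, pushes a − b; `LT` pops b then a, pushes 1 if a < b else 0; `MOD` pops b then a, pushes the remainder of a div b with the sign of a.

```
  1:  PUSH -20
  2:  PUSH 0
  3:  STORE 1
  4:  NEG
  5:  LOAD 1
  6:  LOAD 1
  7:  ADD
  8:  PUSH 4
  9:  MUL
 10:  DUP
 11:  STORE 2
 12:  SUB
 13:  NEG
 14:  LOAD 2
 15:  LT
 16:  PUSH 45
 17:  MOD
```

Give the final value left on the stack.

1

PUSH -20 : [-20]
PUSH 0   : [-20, 0]
STORE 1  : [-20]
NEG      : [20]
LOAD 1   : [20, 0]
LOAD 1   : [20, 0, 0]
ADD      : [20, 0]
PUSH 4   : [20, 0, 4]
MUL      : [20, 0]
DUP      : [20, 0, 0]
STORE 2  : [20, 0]
SUB      : [20]
NEG      : [-20]
LOAD 2   : [-20, 0]
LT       : [1]
PUSH 45  : [1, 45]
MOD      : [1]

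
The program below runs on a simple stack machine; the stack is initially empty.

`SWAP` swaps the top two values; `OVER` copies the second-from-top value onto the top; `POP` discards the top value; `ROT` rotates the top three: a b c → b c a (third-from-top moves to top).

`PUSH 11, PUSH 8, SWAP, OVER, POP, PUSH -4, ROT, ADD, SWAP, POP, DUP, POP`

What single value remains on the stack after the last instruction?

4

PUSH 11 -> [11]
PUSH 8  -> [11, 8]
SWAP    -> [8, 11]
OVER    -> [8, 11, 8]
POP     -> [8, 11]
PUSH -4 -> [8, 11, -4]
ROT     -> [11, -4, 8]
ADD     -> [11, 4]
SWAP    -> [4, 11]
POP     -> [4]
DUP     -> [4, 4]
POP     -> [4]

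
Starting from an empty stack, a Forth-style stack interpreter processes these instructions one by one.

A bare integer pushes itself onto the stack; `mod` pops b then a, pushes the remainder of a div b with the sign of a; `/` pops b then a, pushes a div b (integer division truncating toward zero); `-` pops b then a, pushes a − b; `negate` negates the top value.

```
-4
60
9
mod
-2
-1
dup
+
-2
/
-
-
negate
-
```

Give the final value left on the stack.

5

-4     → -4
60     → -4 60
9      → -4 60 9
mod    → -4 6
-2     → -4 6 -2
-1     → -4 6 -2 -1
dup    → -4 6 -2 -1 -1
+      → -4 6 -2 -2
-2     → -4 6 -2 -2 -2
/      → -4 6 -2 1
-      → -4 6 -3
-      → -4 9
negate → -4 -9
-      → 5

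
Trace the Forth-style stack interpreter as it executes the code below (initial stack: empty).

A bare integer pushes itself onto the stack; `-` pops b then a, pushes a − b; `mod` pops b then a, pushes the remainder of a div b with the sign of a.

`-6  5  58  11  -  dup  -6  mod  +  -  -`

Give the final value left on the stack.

-6  -> -6
5   -> -6 5
58  -> -6 5 58
11  -> -6 5 58 11
-   -> -6 5 47
dup -> -6 5 47 47
-6  -> -6 5 47 47 -6
mod -> -6 5 47 5
+   -> -6 5 52
-   -> -6 -47
-   -> 41

41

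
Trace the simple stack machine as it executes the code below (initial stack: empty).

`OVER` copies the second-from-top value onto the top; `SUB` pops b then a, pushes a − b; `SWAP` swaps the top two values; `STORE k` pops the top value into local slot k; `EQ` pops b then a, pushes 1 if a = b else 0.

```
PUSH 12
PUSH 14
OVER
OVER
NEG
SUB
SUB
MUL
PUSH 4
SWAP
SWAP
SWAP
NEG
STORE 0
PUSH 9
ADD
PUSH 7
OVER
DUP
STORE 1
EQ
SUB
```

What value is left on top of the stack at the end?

13

PUSH 12  12
PUSH 14  12 14
OVER     12 14 12
OVER     12 14 12 14
NEG      12 14 12 -14
SUB      12 14 26
SUB      12 -12
MUL      -144
PUSH 4   -144 4
SWAP     4 -144
SWAP     -144 4
SWAP     4 -144
NEG      4 144
STORE 0  4
PUSH 9   4 9
ADD      13
PUSH 7   13 7
OVER     13 7 13
DUP      13 7 13 13
STORE 1  13 7 13
EQ       13 0
SUB      13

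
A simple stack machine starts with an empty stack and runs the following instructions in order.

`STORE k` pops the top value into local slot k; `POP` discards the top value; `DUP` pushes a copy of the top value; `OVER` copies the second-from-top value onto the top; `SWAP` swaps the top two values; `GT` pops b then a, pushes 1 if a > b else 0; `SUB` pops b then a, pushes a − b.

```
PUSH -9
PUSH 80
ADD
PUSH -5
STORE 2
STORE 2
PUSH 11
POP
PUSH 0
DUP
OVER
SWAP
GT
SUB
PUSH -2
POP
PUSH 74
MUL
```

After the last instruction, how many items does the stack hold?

1

PUSH -9 → [-9]
PUSH 80 → [-9, 80]
ADD     → [71]
PUSH -5 → [71, -5]
STORE 2 → [71]
STORE 2 → []
PUSH 11 → [11]
POP     → []
PUSH 0  → [0]
DUP     → [0, 0]
OVER    → [0, 0, 0]
SWAP    → [0, 0, 0]
GT      → [0, 0]
SUB     → [0]
PUSH -2 → [0, -2]
POP     → [0]
PUSH 74 → [0, 74]
MUL     → [0]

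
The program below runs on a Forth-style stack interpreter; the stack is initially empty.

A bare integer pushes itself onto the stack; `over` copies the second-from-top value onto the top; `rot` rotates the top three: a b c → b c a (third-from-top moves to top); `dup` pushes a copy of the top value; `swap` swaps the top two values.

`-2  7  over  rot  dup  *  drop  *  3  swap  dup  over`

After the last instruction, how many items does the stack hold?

4

-2    -2
7     -2 7
over  -2 7 -2
rot   7 -2 -2
dup   7 -2 -2 -2
*     7 -2 4
drop  7 -2
*     -14
3     -14 3
swap  3 -14
dup   3 -14 -14
over  3 -14 -14 -14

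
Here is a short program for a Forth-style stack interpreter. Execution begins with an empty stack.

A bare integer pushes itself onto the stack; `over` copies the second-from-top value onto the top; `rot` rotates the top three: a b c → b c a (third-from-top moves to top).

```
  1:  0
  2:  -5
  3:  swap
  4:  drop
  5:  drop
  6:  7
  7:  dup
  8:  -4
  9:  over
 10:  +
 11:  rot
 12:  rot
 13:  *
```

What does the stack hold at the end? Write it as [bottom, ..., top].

0    : [0]
-5   : [0, -5]
swap : [-5, 0]
drop : [-5]
drop : []
7    : [7]
dup  : [7, 7]
-4   : [7, 7, -4]
over : [7, 7, -4, 7]
+    : [7, 7, 3]
rot  : [7, 3, 7]
rot  : [3, 7, 7]
*    : [3, 49]

[3, 49]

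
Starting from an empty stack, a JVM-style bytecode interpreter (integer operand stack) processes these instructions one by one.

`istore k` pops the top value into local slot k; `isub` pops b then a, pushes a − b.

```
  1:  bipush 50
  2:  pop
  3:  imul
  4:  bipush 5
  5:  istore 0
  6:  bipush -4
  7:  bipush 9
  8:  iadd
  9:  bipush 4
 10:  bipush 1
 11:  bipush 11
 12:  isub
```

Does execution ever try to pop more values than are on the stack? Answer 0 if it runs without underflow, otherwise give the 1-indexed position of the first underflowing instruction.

bipush 50 → [50]
pop       → []
imul  — needs 2 operands, stack has 0 → underflow

3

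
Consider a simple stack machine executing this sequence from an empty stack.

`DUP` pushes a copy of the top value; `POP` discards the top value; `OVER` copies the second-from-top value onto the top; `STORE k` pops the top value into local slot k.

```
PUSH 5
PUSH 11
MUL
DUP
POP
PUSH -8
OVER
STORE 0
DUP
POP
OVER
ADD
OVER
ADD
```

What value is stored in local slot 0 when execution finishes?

55

PUSH 5  -> 5
PUSH 11 -> 5 11
MUL     -> 55
DUP     -> 55 55
POP     -> 55
PUSH -8 -> 55 -8
OVER    -> 55 -8 55
STORE 0 -> 55 -8
DUP     -> 55 -8 -8
POP     -> 55 -8
OVER    -> 55 -8 55
ADD     -> 55 47
OVER    -> 55 47 55
ADD     -> 55 102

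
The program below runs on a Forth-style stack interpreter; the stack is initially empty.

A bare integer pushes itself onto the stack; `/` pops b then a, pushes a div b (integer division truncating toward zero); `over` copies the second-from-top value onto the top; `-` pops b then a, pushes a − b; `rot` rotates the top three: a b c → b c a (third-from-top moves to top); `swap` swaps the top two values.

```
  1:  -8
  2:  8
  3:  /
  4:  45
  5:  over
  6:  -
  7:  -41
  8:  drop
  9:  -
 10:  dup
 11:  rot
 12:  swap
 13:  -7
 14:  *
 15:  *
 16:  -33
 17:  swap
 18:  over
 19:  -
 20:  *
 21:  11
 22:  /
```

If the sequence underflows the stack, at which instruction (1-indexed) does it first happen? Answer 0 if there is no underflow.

11

-8   -> [-8]
8    -> [-8, 8]
/    -> [-1]
45   -> [-1, 45]
over -> [-1, 45, -1]
-    -> [-1, 46]
-41  -> [-1, 46, -41]
drop -> [-1, 46]
-    -> [-47]
dup  -> [-47, -47]
rot  — needs 3 operands, stack has 2 → underflow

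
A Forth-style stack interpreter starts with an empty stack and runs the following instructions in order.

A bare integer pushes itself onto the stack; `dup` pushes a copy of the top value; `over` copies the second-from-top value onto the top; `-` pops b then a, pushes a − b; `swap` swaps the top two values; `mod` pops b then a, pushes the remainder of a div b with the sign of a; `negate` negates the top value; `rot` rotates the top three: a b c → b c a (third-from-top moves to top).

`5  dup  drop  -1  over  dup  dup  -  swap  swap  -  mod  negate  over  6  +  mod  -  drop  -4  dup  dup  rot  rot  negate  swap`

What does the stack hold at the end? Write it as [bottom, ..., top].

5       5
dup     5 5
drop    5
-1      5 -1
over    5 -1 5
dup     5 -1 5 5
dup     5 -1 5 5 5
-       5 -1 5 0
swap    5 -1 0 5
swap    5 -1 5 0
-       5 -1 5
mod     5 -1
negate  5 1
over    5 1 5
6       5 1 5 6
+       5 1 11
mod     5 1
-       4
drop    (empty)
-4      -4
dup     -4 -4
dup     -4 -4 -4
rot     -4 -4 -4
rot     -4 -4 -4
negate  -4 -4 4
swap    -4 4 -4

[-4, 4, -4]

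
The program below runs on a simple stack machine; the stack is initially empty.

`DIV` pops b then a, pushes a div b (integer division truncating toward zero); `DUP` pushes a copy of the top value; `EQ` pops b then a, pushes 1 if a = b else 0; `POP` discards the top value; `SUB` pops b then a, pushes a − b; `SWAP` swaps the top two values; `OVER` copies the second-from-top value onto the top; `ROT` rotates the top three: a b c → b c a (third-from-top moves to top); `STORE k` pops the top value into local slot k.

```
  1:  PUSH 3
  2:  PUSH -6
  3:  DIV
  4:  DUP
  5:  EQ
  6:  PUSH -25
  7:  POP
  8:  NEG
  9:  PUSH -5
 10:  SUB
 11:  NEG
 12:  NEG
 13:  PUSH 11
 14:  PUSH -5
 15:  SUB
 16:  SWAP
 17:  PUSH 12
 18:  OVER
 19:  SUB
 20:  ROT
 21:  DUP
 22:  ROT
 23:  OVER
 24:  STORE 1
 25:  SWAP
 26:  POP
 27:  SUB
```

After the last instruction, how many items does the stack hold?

2

PUSH 3   -> [3]
PUSH -6  -> [3, -6]
DIV      -> [0]
DUP      -> [0, 0]
EQ       -> [1]
PUSH -25 -> [1, -25]
POP      -> [1]
NEG      -> [-1]
PUSH -5  -> [-1, -5]
SUB      -> [4]
NEG      -> [-4]
NEG      -> [4]
PUSH 11  -> [4, 11]
PUSH -5  -> [4, 11, -5]
SUB      -> [4, 16]
SWAP     -> [16, 4]
PUSH 12  -> [16, 4, 12]
OVER     -> [16, 4, 12, 4]
SUB      -> [16, 4, 8]
ROT      -> [4, 8, 16]
DUP      -> [4, 8, 16, 16]
ROT      -> [4, 16, 16, 8]
OVER     -> [4, 16, 16, 8, 16]
STORE 1  -> [4, 16, 16, 8]
SWAP     -> [4, 16, 8, 16]
POP      -> [4, 16, 8]
SUB      -> [4, 8]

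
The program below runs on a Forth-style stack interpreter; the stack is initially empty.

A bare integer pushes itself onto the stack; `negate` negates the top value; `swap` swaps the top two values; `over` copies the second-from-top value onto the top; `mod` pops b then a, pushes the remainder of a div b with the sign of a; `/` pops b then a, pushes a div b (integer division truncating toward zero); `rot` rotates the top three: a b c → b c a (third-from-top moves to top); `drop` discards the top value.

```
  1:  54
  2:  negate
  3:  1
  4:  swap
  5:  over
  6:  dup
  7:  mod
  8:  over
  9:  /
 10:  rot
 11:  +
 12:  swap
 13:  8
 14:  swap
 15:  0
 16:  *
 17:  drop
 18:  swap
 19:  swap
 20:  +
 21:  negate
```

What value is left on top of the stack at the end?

54     → 54
negate → -54
1      → -54 1
swap   → 1 -54
over   → 1 -54 1
dup    → 1 -54 1 1
mod    → 1 -54 0
over   → 1 -54 0 -54
/      → 1 -54 0
rot    → -54 0 1
+      → -54 1
swap   → 1 -54
8      → 1 -54 8
swap   → 1 8 -54
0      → 1 8 -54 0
*      → 1 8 0
drop   → 1 8
swap   → 8 1
swap   → 1 8
+      → 9
negate → -9

-9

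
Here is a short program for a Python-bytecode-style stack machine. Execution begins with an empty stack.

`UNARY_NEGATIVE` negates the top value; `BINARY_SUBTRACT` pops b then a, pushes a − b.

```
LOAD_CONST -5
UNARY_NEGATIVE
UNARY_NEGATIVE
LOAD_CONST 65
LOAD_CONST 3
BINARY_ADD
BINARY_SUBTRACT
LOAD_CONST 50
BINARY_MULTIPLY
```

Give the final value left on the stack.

LOAD_CONST -5    -5
UNARY_NEGATIVE   5
UNARY_NEGATIVE   -5
LOAD_CONST 65    -5 65
LOAD_CONST 3     -5 65 3
BINARY_ADD       -5 68
BINARY_SUBTRACT  -73
LOAD_CONST 50    -73 50
BINARY_MULTIPLY  -3650

-3650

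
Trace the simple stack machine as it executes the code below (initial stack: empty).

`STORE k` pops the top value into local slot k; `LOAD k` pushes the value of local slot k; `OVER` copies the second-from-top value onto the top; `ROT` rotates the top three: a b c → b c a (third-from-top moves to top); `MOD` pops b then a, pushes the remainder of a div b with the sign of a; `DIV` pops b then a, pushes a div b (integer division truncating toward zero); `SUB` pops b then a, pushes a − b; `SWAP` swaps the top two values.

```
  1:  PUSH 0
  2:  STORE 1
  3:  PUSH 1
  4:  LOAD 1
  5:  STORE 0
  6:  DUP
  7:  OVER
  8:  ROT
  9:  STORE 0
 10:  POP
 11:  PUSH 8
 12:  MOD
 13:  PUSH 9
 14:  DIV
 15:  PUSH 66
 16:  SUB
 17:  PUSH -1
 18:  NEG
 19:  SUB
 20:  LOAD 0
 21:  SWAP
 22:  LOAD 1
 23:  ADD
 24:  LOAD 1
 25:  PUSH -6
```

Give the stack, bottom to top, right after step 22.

PUSH 0  : 0
STORE 1 : (empty)
PUSH 1  : 1
LOAD 1  : 1 0
STORE 0 : 1
DUP     : 1 1
OVER    : 1 1 1
ROT     : 1 1 1
STORE 0 : 1 1
POP     : 1
PUSH 8  : 1 8
MOD     : 1
PUSH 9  : 1 9
DIV     : 0
PUSH 66 : 0 66
SUB     : -66
PUSH -1 : -66 -1
NEG     : -66 1
SUB     : -67
LOAD 0  : -67 1
SWAP    : 1 -67
LOAD 1  : 1 -67 0

[1, -67, 0]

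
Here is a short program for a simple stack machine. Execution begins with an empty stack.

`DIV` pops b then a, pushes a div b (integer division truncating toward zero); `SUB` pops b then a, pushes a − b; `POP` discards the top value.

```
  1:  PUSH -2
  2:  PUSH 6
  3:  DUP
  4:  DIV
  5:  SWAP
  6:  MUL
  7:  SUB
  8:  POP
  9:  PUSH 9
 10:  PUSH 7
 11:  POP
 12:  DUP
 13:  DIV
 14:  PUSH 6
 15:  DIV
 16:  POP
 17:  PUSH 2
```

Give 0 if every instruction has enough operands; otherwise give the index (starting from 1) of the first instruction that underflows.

PUSH -2  [-2]
PUSH 6   [-2, 6]
DUP      [-2, 6, 6]
DIV      [-2, 1]
SWAP     [1, -2]
MUL      [-2]
SUB  — needs 2 operands, stack has 1 → underflow

7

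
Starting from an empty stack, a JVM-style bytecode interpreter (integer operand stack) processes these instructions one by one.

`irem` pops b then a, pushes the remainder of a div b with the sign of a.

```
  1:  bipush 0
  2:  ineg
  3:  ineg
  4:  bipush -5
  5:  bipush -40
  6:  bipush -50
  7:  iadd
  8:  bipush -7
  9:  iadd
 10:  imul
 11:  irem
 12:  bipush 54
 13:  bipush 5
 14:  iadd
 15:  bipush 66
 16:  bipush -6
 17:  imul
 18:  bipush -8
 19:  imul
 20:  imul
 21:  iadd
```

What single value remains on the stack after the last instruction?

bipush 0    0
ineg        0
ineg        0
bipush -5   0 -5
bipush -40  0 -5 -40
bipush -50  0 -5 -40 -50
iadd        0 -5 -90
bipush -7   0 -5 -90 -7
iadd        0 -5 -97
imul        0 485
irem        0
bipush 54   0 54
bipush 5    0 54 5
iadd        0 59
bipush 66   0 59 66
bipush -6   0 59 66 -6
imul        0 59 -396
bipush -8   0 59 -396 -8
imul        0 59 3168
imul        0 186912
iadd        186912

186912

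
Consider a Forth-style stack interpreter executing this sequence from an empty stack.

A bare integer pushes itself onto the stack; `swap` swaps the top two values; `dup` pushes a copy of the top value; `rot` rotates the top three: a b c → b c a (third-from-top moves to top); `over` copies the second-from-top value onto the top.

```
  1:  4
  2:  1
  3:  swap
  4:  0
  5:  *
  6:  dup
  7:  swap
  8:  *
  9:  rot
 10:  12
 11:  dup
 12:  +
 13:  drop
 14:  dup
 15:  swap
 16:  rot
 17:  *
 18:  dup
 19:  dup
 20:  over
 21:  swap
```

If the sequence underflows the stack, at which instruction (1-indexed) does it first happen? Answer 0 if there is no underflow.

9

4    → [4]
1    → [4, 1]
swap → [1, 4]
0    → [1, 4, 0]
*    → [1, 0]
dup  → [1, 0, 0]
swap → [1, 0, 0]
*    → [1, 0]
rot  — needs 3 operands, stack has 2 → underflow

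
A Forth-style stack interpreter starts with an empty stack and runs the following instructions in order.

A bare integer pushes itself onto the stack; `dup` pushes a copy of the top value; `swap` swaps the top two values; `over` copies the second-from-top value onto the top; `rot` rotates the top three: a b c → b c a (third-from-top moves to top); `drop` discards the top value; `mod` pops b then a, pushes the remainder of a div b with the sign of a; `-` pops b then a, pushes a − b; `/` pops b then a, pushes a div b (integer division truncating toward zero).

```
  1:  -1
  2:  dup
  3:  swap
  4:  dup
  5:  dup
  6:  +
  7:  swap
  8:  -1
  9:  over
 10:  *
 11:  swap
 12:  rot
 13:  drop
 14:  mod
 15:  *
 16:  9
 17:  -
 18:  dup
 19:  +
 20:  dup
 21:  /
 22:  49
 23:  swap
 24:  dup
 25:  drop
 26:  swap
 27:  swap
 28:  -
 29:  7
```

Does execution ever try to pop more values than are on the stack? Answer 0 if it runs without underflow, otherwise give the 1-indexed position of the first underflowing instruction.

-1   -> [-1]
dup  -> [-1, -1]
swap -> [-1, -1]
dup  -> [-1, -1, -1]
dup  -> [-1, -1, -1, -1]
+    -> [-1, -1, -2]
swap -> [-1, -2, -1]
-1   -> [-1, -2, -1, -1]
over -> [-1, -2, -1, -1, -1]
*    -> [-1, -2, -1, 1]
swap -> [-1, -2, 1, -1]
rot  -> [-1, 1, -1, -2]
drop -> [-1, 1, -1]
mod  -> [-1, 0]
*    -> [0]
9    -> [0, 9]
-    -> [-9]
dup  -> [-9, -9]
+    -> [-18]
dup  -> [-18, -18]
/    -> [1]
49   -> [1, 49]
swap -> [49, 1]
dup  -> [49, 1, 1]
drop -> [49, 1]
swap -> [1, 49]
swap -> [49, 1]
-    -> [48]
7    -> [48, 7]

0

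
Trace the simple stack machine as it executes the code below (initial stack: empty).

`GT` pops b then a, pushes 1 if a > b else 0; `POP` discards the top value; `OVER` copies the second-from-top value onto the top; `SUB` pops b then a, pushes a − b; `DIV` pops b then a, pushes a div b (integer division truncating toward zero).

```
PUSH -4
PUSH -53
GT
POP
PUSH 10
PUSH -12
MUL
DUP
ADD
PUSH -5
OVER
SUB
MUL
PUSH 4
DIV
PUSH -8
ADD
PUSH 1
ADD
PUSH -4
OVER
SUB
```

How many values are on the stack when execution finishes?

PUSH -4   -4
PUSH -53  -4 -53
GT        1
POP       (empty)
PUSH 10   10
PUSH -12  10 -12
MUL       -120
DUP       -120 -120
ADD       -240
PUSH -5   -240 -5
OVER      -240 -5 -240
SUB       -240 235
MUL       -56400
PUSH 4    -56400 4
DIV       -14100
PUSH -8   -14100 -8
ADD       -14108
PUSH 1    -14108 1
ADD       -14107
PUSH -4   -14107 -4
OVER      -14107 -4 -14107
SUB       -14107 14103

2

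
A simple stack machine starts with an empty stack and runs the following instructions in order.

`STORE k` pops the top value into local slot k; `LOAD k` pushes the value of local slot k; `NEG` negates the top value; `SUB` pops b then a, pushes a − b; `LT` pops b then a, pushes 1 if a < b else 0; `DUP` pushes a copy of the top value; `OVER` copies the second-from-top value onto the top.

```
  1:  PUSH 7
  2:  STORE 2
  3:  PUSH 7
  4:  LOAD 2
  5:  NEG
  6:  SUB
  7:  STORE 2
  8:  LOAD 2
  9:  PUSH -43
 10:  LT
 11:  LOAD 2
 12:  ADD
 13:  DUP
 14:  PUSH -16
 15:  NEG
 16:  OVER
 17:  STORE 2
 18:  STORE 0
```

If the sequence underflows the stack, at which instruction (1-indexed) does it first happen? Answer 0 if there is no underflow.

PUSH 7   → 7
STORE 2  → (empty)
PUSH 7   → 7
LOAD 2   → 7 7
NEG      → 7 -7
SUB      → 14
STORE 2  → (empty)
LOAD 2   → 14
PUSH -43 → 14 -43
LT       → 0
LOAD 2   → 0 14
ADD      → 14
DUP      → 14 14
PUSH -16 → 14 14 -16
NEG      → 14 14 16
OVER     → 14 14 16 14
STORE 2  → 14 14 16
STORE 0  → 14 14

0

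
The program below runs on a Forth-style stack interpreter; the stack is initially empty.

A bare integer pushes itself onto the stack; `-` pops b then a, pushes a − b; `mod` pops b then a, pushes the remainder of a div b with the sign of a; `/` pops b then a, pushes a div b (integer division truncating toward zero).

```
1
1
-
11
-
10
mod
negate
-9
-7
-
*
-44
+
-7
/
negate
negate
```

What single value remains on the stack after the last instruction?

6

1      -> [1]
1      -> [1, 1]
-      -> [0]
11     -> [0, 11]
-      -> [-11]
10     -> [-11, 10]
mod    -> [-1]
negate -> [1]
-9     -> [1, -9]
-7     -> [1, -9, -7]
-      -> [1, -2]
*      -> [-2]
-44    -> [-2, -44]
+      -> [-46]
-7     -> [-46, -7]
/      -> [6]
negate -> [-6]
negate -> [6]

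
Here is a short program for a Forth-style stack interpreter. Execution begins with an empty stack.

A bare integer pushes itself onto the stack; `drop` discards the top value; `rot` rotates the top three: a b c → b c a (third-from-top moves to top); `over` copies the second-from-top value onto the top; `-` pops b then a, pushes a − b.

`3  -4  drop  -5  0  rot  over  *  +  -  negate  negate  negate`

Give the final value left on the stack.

3      -> 3
-4     -> 3 -4
drop   -> 3
-5     -> 3 -5
0      -> 3 -5 0
rot    -> -5 0 3
over   -> -5 0 3 0
*      -> -5 0 0
+      -> -5 0
-      -> -5
negate -> 5
negate -> -5
negate -> 5

5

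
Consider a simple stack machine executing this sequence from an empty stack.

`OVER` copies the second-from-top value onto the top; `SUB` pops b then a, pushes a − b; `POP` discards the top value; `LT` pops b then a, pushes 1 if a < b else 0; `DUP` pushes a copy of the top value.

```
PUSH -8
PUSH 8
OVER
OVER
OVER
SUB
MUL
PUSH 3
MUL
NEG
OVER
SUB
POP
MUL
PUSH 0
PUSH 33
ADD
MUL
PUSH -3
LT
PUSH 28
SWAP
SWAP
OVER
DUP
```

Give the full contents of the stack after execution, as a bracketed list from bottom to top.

PUSH -8 : [-8]
PUSH 8  : [-8, 8]
OVER    : [-8, 8, -8]
OVER    : [-8, 8, -8, 8]
OVER    : [-8, 8, -8, 8, -8]
SUB     : [-8, 8, -8, 16]
MUL     : [-8, 8, -128]
PUSH 3  : [-8, 8, -128, 3]
MUL     : [-8, 8, -384]
NEG     : [-8, 8, 384]
OVER    : [-8, 8, 384, 8]
SUB     : [-8, 8, 376]
POP     : [-8, 8]
MUL     : [-64]
PUSH 0  : [-64, 0]
PUSH 33 : [-64, 0, 33]
ADD     : [-64, 33]
MUL     : [-2112]
PUSH -3 : [-2112, -3]
LT      : [1]
PUSH 28 : [1, 28]
SWAP    : [28, 1]
SWAP    : [1, 28]
OVER    : [1, 28, 1]
DUP     : [1, 28, 1, 1]

[1, 28, 1, 1]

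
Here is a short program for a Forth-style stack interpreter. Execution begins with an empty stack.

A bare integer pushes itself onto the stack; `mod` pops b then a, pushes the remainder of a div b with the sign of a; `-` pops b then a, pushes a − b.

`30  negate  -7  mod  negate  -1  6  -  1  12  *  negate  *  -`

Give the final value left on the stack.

-82

30     : [30]
negate : [-30]
-7     : [-30, -7]
mod    : [-2]
negate : [2]
-1     : [2, -1]
6      : [2, -1, 6]
-      : [2, -7]
1      : [2, -7, 1]
12     : [2, -7, 1, 12]
*      : [2, -7, 12]
negate : [2, -7, -12]
*      : [2, 84]
-      : [-82]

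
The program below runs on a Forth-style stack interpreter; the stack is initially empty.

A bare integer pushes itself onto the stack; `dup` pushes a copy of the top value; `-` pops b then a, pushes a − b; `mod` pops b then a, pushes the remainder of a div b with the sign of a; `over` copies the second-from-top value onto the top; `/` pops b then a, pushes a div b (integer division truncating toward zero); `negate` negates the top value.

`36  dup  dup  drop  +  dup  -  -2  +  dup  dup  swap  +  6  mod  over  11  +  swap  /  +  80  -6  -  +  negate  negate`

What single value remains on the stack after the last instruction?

36     -> 36
dup    -> 36 36
dup    -> 36 36 36
drop   -> 36 36
+      -> 72
dup    -> 72 72
-      -> 0
-2     -> 0 -2
+      -> -2
dup    -> -2 -2
dup    -> -2 -2 -2
swap   -> -2 -2 -2
+      -> -2 -4
6      -> -2 -4 6
mod    -> -2 -4
over   -> -2 -4 -2
11     -> -2 -4 -2 11
+      -> -2 -4 9
swap   -> -2 9 -4
/      -> -2 -2
+      -> -4
80     -> -4 80
-6     -> -4 80 -6
-      -> -4 86
+      -> 82
negate -> -82
negate -> 82

82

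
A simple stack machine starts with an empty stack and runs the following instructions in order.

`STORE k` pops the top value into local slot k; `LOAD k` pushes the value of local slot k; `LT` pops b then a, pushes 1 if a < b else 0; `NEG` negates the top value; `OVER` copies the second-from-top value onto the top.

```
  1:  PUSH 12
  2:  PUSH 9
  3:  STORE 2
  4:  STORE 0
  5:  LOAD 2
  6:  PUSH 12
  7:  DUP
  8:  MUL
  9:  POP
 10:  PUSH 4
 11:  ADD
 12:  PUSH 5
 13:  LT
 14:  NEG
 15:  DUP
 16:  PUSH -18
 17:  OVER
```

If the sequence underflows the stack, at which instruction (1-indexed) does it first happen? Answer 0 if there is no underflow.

PUSH 12  -> [12]
PUSH 9   -> [12, 9]
STORE 2  -> [12]
STORE 0  -> []
LOAD 2   -> [9]
PUSH 12  -> [9, 12]
DUP      -> [9, 12, 12]
MUL      -> [9, 144]
POP      -> [9]
PUSH 4   -> [9, 4]
ADD      -> [13]
PUSH 5   -> [13, 5]
LT       -> [0]
NEG      -> [0]
DUP      -> [0, 0]
PUSH -18 -> [0, 0, -18]
OVER     -> [0, 0, -18, 0]

0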